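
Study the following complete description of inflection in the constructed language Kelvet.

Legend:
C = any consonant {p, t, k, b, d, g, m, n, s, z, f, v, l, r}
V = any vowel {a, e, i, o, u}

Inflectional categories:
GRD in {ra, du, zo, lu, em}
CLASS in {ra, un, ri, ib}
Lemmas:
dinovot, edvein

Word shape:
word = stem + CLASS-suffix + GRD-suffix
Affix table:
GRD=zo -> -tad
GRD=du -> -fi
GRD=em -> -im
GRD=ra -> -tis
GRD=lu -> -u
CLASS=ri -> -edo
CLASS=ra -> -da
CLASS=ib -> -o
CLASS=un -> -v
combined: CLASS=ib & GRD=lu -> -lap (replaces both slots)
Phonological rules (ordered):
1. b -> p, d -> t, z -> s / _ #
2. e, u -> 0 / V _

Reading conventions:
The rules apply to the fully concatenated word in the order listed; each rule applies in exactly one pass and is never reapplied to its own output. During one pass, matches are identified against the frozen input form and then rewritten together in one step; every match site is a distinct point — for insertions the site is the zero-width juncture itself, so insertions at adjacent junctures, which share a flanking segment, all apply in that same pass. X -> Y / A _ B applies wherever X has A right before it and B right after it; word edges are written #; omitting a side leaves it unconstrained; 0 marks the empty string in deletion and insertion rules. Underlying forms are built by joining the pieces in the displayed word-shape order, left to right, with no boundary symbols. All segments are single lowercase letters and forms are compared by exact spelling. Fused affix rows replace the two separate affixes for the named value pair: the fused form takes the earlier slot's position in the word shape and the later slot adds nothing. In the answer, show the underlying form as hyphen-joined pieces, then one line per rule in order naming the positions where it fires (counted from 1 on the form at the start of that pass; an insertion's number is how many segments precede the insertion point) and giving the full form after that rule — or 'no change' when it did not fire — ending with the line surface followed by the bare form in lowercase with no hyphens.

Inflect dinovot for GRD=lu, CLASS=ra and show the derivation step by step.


underlying: dinovot-da-u
1. b -> p, d -> t, z -> s / _ #: no change
2. e, u -> 0 / V _: fires at position(s) 10: dinovotda
surface: dinovotda


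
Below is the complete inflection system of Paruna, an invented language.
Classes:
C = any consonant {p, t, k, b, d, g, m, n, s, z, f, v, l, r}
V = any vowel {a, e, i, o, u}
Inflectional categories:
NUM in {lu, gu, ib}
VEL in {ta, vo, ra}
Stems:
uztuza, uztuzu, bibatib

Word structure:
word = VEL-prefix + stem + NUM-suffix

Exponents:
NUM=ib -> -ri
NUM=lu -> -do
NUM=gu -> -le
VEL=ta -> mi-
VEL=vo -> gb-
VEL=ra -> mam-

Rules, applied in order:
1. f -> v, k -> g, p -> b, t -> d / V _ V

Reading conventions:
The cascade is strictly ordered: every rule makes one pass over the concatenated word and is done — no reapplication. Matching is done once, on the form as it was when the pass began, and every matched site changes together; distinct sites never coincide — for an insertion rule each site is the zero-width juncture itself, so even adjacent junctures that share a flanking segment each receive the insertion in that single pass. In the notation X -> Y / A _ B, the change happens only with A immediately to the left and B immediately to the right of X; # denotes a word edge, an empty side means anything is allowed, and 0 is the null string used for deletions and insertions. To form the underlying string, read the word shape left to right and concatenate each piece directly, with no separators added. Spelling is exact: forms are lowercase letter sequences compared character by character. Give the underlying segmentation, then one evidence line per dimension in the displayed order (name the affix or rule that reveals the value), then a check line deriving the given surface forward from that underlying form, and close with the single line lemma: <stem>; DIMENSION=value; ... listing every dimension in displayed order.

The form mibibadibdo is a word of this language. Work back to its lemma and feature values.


underlying: mi-bibatib-do
NUM=lu - signalled by the affix -do
VEL=ta - signalled by the affix mi-
check: mibibatibdo -> mibibadibdo
lemma: bibatib; NUM=lu; VEL=ta


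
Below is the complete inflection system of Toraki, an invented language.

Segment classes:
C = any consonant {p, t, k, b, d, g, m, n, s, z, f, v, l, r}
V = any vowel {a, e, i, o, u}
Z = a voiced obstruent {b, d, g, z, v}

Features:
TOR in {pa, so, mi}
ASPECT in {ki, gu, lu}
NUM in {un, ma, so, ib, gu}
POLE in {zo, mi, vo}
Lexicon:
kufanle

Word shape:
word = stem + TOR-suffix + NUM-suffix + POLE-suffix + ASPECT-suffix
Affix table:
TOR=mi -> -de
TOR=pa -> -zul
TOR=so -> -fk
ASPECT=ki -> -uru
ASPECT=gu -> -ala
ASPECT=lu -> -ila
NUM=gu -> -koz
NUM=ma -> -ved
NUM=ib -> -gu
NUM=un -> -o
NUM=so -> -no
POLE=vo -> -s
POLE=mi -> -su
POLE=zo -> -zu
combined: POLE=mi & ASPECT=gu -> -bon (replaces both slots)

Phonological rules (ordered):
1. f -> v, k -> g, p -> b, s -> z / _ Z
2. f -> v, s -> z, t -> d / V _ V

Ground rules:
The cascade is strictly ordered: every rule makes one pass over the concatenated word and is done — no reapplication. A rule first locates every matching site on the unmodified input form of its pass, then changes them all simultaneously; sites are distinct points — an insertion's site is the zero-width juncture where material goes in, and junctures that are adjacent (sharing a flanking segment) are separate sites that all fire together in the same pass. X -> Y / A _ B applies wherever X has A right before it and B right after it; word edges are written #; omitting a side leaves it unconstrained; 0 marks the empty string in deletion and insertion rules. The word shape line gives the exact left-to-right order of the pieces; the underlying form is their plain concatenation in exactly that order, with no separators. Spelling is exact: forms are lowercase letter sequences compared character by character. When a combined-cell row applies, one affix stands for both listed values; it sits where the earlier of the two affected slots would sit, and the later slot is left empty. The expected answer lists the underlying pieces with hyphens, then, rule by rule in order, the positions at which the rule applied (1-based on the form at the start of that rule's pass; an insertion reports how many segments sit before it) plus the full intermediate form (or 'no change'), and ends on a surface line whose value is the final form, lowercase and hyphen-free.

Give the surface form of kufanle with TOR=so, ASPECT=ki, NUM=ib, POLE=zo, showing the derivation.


underlying: kufanle-fk-gu-zu-uru
1. f -> v, k -> g, p -> b, s -> z / _ Z: fires at position(s) 9: kufanlefgguzuuru
2. f -> v, s -> z, t -> d / V _ V: fires at position(s) 3: kuvanlefgguzuuru
surface: kuvanlefgguzuuru


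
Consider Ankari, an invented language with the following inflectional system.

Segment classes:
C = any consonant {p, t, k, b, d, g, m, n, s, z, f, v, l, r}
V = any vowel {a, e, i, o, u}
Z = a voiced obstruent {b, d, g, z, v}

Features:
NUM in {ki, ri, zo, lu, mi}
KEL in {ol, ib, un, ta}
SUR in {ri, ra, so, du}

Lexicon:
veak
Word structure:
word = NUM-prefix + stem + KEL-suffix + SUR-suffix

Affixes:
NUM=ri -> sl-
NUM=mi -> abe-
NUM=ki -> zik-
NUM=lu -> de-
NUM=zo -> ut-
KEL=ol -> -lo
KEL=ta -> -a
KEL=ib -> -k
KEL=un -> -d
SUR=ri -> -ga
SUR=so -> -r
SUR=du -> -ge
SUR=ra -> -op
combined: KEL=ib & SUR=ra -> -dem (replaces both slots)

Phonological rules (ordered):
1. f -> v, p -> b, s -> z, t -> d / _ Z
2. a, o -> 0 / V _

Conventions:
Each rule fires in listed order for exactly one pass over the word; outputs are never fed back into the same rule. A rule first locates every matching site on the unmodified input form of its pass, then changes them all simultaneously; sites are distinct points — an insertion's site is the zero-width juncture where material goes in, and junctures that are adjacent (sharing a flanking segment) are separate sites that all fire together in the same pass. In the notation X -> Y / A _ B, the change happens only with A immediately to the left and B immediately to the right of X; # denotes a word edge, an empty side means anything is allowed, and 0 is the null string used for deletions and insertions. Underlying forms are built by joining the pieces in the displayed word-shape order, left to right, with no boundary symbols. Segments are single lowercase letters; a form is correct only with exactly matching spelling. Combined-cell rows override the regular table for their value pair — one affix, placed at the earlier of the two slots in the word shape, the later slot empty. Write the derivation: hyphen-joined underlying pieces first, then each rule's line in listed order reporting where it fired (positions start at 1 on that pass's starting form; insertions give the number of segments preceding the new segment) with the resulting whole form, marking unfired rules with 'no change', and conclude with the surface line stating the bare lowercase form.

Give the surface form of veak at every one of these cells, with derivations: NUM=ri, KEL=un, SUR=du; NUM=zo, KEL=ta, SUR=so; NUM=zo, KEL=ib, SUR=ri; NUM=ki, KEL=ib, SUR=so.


cell NUM=ri, KEL=un, SUR=du:
underlying: sl-veak-d-ge
1. f -> v, p -> b, s -> z, t -> d / _ Z: no change
2. a, o -> 0 / V _: fires at position(s) 5: slvekdge
surface: slvekdge

cell NUM=zo, KEL=ta, SUR=so:
underlying: ut-veak-a-r
1. f -> v, p -> b, s -> z, t -> d / _ Z: fires at position(s) 2: udveakar
2. a, o -> 0 / V _: fires at position(s) 5: udvekar
surface: udvekar

cell NUM=zo, KEL=ib, SUR=ri:
underlying: ut-veak-k-ga
1. f -> v, p -> b, s -> z, t -> d / _ Z: fires at position(s) 2: udveakkga
2. a, o -> 0 / V _: fires at position(s) 5: udvekkga
surface: udvekkga

cell NUM=ki, KEL=ib, SUR=so:
underlying: zik-veak-k-r
1. f -> v, p -> b, s -> z, t -> d / _ Z: no change
2. a, o -> 0 / V _: fires at position(s) 6: zikvekkr
surface: zikvekkr


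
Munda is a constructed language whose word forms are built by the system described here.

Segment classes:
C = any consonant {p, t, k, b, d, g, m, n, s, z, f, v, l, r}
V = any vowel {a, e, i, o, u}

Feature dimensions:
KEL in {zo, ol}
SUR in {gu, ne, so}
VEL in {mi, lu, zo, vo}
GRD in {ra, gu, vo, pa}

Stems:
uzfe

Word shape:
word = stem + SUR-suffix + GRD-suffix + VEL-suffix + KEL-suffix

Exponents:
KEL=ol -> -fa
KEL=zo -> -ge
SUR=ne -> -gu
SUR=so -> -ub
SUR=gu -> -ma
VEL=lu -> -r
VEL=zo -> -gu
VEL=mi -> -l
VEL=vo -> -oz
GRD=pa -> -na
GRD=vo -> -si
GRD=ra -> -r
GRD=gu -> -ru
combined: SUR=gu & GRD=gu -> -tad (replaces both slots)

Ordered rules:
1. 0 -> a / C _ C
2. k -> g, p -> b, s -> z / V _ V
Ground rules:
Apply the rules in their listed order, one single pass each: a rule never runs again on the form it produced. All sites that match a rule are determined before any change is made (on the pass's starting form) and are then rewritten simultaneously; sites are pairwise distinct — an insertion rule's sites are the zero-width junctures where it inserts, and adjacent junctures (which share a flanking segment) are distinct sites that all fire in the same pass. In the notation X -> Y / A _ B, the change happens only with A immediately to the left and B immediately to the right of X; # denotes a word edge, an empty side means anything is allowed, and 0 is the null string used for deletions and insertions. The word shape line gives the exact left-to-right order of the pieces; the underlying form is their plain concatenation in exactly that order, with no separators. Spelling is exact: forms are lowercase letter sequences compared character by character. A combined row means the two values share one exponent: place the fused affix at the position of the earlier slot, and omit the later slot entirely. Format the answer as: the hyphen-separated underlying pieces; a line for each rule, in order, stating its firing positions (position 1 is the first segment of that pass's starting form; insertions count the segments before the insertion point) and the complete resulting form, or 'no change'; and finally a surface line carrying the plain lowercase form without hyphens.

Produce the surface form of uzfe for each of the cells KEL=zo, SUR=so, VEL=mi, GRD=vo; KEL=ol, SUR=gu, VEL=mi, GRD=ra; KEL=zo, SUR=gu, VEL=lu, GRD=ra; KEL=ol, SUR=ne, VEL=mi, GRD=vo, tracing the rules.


cell KEL=zo, SUR=so, VEL=mi, GRD=vo:
underlying: uzfe-ub-si-l-ge
1. 0 -> a / C _ C: inserts after position(s) 2, 6, 9: uzafeubasilage
2. k -> g, p -> b, s -> z / V _ V: fires at position(s) 9: uzafeubazilage
surface: uzafeubazilage

cell KEL=ol, SUR=gu, VEL=mi, GRD=ra:
underlying: uzfe-ma-r-l-fa
1. 0 -> a / C _ C: inserts after position(s) 2, 7, 8: uzafemaralafa
2. k -> g, p -> b, s -> z / V _ V: no change
surface: uzafemaralafa

cell KEL=zo, SUR=gu, VEL=lu, GRD=ra:
underlying: uzfe-ma-r-r-ge
1. 0 -> a / C _ C: inserts after position(s) 2, 7, 8: uzafemararage
2. k -> g, p -> b, s -> z / V _ V: no change
surface: uzafemararage

cell KEL=ol, SUR=ne, VEL=mi, GRD=vo:
underlying: uzfe-gu-si-l-fa
1. 0 -> a / C _ C: inserts after position(s) 2, 9: uzafegusilafa
2. k -> g, p -> b, s -> z / V _ V: fires at position(s) 8: uzafeguzilafa
surface: uzafeguzilafa


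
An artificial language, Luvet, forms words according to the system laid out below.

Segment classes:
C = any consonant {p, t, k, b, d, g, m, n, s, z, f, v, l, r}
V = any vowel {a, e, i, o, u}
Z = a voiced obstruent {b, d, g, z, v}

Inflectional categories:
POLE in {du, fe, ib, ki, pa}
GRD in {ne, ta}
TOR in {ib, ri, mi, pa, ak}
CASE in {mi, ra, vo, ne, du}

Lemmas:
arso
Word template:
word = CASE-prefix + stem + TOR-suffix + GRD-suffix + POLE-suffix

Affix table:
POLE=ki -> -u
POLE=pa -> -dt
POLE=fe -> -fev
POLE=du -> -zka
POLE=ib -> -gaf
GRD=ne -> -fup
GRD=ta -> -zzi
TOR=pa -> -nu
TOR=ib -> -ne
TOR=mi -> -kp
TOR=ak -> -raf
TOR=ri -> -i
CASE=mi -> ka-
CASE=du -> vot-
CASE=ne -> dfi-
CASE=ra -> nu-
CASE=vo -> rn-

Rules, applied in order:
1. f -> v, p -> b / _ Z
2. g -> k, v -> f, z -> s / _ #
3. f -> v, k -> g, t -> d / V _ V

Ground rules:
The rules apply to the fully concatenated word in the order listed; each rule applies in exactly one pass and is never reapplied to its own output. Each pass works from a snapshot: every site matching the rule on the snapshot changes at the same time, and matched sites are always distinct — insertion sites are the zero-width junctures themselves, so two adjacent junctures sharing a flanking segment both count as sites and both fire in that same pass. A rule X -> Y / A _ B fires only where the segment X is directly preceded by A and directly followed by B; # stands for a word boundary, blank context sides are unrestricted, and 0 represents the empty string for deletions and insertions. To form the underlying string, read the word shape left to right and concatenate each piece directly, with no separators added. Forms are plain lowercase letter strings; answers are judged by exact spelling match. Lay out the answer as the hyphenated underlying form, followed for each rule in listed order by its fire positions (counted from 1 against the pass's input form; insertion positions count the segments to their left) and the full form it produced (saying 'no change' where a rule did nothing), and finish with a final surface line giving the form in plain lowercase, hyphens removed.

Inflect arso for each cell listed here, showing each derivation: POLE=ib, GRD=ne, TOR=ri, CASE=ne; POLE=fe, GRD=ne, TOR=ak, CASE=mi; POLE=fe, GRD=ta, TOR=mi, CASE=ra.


cell POLE=ib, GRD=ne, TOR=ri, CASE=ne:
underlying: dfi-arso-i-fup-gaf
1. f -> v, p -> b / _ Z: fires at position(s) 11: dfiarsoifubgaf
2. g -> k, v -> f, z -> s / _ #: no change
3. f -> v, k -> g, t -> d / V _ V: fires at position(s) 9: dfiarsoivubgaf
surface: dfiarsoivubgaf

cell POLE=fe, GRD=ne, TOR=ak, CASE=mi:
underlying: ka-arso-raf-fup-fev
1. f -> v, p -> b / _ Z: no change
2. g -> k, v -> f, z -> s / _ #: fires at position(s) 15: kaarsoraffupfef
3. f -> v, k -> g, t -> d / V _ V: no change
surface: kaarsoraffupfef

cell POLE=fe, GRD=ta, TOR=mi, CASE=ra:
underlying: nu-arso-kp-zzi-fev
1. f -> v, p -> b / _ Z: fires at position(s) 8: nuarsokbzzifev
2. g -> k, v -> f, z -> s / _ #: fires at position(s) 14: nuarsokbzzifef
3. f -> v, k -> g, t -> d / V _ V: fires at position(s) 12: nuarsokbzzivef
surface: nuarsokbzzivef


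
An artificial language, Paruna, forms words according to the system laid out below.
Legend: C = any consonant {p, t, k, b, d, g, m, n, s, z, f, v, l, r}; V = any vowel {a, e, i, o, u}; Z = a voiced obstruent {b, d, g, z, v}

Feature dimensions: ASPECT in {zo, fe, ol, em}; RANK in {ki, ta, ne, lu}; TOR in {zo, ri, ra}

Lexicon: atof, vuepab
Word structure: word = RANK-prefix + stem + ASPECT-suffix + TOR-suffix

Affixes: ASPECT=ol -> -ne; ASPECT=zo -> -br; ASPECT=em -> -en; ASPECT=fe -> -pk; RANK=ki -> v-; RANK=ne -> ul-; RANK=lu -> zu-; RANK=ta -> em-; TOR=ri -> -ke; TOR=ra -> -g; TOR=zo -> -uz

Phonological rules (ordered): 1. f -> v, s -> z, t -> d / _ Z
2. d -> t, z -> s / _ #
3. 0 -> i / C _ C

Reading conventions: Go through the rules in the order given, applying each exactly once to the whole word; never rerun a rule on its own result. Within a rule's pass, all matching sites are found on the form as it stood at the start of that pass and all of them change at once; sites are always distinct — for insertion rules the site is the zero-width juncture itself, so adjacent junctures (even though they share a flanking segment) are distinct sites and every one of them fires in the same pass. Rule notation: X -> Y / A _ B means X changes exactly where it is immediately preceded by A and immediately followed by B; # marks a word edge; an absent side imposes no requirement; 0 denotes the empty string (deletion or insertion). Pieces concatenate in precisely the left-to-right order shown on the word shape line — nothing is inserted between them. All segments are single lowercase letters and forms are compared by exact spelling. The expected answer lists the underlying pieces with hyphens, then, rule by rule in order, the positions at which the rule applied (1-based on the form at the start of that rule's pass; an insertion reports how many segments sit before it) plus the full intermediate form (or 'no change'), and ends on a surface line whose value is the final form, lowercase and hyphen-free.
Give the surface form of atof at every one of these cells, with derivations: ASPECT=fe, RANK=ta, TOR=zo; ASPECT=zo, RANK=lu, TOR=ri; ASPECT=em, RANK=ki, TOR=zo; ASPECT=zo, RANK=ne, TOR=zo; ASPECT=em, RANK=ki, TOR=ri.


cell ASPECT=fe, RANK=ta, TOR=zo:
underlying: em-atof-pk-uz
1. f -> v, s -> z, t -> d / _ Z: no change
2. d -> t, z -> s / _ #: fires at position(s) 10: ematofpkus
3. 0 -> i / C _ C: inserts after position(s) 6, 7: ematofipikus
surface: ematofipikus

cell ASPECT=zo, RANK=lu, TOR=ri:
underlying: zu-atof-br-ke
1. f -> v, s -> z, t -> d / _ Z: fires at position(s) 6: zuatovbrke
2. d -> t, z -> s / _ #: no change
3. 0 -> i / C _ C: inserts after position(s) 6, 7, 8: zuatovibirike
surface: zuatovibirike

cell ASPECT=em, RANK=ki, TOR=zo:
underlying: v-atof-en-uz
1. f -> v, s -> z, t -> d / _ Z: no change
2. d -> t, z -> s / _ #: fires at position(s) 9: vatofenus
3. 0 -> i / C _ C: no change
surface: vatofenus

cell ASPECT=zo, RANK=ne, TOR=zo:
underlying: ul-atof-br-uz
1. f -> v, s -> z, t -> d / _ Z: fires at position(s) 6: ulatovbruz
2. d -> t, z -> s / _ #: fires at position(s) 10: ulatovbrus
3. 0 -> i / C _ C: inserts after position(s) 6, 7: ulatovibirus
surface: ulatovibirus

cell ASPECT=em, RANK=ki, TOR=ri:
underlying: v-atof-en-ke
1. f -> v, s -> z, t -> d / _ Z: no change
2. d -> t, z -> s / _ #: no change
3. 0 -> i / C _ C: inserts after position(s) 7: vatofenike
surface: vatofenike


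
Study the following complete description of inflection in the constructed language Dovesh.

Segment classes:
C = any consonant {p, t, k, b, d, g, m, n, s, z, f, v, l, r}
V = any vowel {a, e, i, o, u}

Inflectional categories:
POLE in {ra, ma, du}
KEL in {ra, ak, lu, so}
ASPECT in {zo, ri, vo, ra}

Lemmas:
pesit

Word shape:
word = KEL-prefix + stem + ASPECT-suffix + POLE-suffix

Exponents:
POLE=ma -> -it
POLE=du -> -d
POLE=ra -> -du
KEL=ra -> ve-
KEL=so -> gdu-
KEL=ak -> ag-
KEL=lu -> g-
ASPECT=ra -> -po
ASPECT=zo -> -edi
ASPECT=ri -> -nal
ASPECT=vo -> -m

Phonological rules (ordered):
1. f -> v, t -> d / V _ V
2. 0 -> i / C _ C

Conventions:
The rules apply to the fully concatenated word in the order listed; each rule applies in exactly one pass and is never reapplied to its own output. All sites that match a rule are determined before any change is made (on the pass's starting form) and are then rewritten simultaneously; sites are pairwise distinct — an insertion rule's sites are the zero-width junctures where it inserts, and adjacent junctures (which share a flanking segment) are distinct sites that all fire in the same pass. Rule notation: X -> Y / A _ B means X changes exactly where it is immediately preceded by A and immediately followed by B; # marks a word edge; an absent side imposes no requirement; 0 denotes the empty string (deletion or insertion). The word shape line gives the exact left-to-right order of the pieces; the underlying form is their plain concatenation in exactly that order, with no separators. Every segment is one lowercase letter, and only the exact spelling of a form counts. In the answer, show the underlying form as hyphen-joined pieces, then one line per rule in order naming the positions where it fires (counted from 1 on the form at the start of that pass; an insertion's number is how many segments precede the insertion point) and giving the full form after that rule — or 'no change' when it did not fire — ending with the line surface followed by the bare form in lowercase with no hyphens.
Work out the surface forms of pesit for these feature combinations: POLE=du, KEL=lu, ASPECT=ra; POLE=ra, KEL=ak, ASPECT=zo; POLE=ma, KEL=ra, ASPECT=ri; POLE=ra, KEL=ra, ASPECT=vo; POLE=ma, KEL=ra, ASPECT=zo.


cell POLE=du, KEL=lu, ASPECT=ra:
underlying: g-pesit-po-d
1. f -> v, t -> d / V _ V: no change
2. 0 -> i / C _ C: inserts after position(s) 1, 6: gipesitipod
surface: gipesitipod

cell POLE=ra, KEL=ak, ASPECT=zo:
underlying: ag-pesit-edi-du
1. f -> v, t -> d / V _ V: fires at position(s) 7: agpesidedidu
2. 0 -> i / C _ C: inserts after position(s) 2: agipesidedidu
surface: agipesidedidu

cell POLE=ma, KEL=ra, ASPECT=ri:
underlying: ve-pesit-nal-it
1. f -> v, t -> d / V _ V: no change
2. 0 -> i / C _ C: inserts after position(s) 7: vepesitinalit
surface: vepesitinalit

cell POLE=ra, KEL=ra, ASPECT=vo:
underlying: ve-pesit-m-du
1. f -> v, t -> d / V _ V: no change
2. 0 -> i / C _ C: inserts after position(s) 7, 8: vepesitimidu
surface: vepesitimidu

cell POLE=ma, KEL=ra, ASPECT=zo:
underlying: ve-pesit-edi-it
1. f -> v, t -> d / V _ V: fires at position(s) 7: vepesidediit
2. 0 -> i / C _ C: no change
surface: vepesidediit


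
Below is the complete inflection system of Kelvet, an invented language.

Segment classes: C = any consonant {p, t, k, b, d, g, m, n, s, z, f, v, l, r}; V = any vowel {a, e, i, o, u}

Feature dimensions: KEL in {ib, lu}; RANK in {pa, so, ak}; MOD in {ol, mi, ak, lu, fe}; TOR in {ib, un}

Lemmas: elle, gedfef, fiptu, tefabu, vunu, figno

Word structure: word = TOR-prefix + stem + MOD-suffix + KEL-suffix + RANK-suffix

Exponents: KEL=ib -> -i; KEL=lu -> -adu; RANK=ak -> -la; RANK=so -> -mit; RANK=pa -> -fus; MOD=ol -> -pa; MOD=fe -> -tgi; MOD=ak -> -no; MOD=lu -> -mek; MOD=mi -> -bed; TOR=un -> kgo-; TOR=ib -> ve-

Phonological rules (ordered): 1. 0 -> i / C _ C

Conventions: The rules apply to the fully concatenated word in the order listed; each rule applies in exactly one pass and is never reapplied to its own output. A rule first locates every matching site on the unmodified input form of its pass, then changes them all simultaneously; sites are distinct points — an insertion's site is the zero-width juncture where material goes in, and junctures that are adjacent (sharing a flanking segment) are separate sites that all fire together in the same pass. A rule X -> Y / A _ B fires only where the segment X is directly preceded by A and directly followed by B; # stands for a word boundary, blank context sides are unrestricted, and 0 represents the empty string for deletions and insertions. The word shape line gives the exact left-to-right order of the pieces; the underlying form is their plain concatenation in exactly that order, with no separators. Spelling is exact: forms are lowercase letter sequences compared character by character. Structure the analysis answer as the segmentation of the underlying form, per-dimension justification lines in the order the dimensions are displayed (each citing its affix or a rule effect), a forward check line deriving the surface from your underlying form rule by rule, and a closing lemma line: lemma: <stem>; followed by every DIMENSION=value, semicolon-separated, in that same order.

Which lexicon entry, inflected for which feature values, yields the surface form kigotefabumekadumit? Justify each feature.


underlying: kgo-tefabu-mek-adu-mit
KEL=lu - signalled by the affix -adu
RANK=so - signalled by the affix -mit
MOD=lu - signalled by the affix -mek
TOR=un - signalled by the affix kgo-
check: kgotefabumekadumit -> kigotefabumekadumit
lemma: tefabu; KEL=lu; RANK=so; MOD=lu; TOR=un


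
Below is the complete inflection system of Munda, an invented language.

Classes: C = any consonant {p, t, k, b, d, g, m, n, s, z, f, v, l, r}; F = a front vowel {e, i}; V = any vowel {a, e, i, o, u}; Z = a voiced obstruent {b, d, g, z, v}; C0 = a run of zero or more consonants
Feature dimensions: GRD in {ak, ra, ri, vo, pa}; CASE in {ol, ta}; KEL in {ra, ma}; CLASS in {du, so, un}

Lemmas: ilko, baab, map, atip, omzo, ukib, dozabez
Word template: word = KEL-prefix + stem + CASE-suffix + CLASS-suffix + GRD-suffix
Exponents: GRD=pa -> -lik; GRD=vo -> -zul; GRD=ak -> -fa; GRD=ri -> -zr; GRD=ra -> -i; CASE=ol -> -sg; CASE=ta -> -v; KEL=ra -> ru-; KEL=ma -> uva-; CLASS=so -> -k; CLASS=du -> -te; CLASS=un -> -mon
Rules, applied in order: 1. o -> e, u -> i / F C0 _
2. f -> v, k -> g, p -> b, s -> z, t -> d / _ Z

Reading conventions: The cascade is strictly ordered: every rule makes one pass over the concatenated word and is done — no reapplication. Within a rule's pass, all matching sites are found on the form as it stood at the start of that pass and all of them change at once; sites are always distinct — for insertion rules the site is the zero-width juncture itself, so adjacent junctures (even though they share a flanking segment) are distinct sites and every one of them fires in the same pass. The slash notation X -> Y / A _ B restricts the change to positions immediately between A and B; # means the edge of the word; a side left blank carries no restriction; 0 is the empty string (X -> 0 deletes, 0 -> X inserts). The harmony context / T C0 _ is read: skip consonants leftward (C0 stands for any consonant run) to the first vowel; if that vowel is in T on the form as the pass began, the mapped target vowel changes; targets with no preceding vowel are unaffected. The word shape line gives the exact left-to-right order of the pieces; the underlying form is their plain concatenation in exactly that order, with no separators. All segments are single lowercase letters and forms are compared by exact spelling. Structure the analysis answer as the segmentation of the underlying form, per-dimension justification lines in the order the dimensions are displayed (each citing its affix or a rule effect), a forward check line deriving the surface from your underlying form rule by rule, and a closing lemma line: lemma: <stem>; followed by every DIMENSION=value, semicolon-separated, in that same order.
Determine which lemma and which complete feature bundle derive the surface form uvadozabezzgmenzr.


underlying: uva-dozabez-sg-mon-zr
GRD=ri - signalled by the affix -zr
CASE=ol - signalled by the affix -sg
KEL=ma - signalled by the affix uva-
CLASS=un - signalled by the affix -mon
check: uvadozabezsgmonzr -> uvadozabezsgmenzr -> uvadozabezzgmenzr
lemma: dozabez; GRD=ri; CASE=ol; KEL=ma; CLASS=un


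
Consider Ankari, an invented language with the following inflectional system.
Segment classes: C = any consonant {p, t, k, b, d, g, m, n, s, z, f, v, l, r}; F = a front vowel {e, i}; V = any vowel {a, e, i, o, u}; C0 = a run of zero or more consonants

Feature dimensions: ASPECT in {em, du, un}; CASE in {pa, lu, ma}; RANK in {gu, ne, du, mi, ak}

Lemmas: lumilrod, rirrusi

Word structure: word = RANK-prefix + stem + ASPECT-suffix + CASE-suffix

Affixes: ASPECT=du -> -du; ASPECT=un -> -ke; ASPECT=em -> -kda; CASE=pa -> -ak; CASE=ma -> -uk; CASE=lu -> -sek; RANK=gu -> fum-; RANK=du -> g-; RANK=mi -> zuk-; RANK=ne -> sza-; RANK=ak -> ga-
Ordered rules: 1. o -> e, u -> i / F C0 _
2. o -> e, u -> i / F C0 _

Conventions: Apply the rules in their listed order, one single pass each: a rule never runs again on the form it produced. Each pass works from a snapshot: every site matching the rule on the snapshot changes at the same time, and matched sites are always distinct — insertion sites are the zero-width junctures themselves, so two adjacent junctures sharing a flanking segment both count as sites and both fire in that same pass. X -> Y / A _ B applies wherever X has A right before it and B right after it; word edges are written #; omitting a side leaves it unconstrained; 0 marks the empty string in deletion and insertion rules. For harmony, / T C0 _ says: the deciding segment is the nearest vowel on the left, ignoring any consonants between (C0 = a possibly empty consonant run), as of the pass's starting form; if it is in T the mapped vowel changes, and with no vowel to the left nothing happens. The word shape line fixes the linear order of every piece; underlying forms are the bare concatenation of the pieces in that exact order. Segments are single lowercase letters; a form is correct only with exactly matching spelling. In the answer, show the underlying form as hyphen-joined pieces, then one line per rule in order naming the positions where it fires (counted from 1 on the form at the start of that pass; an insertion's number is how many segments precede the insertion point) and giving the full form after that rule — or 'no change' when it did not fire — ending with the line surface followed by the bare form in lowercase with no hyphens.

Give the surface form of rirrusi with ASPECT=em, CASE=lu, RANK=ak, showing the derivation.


underlying: ga-rirrusi-kda-sek
1. o -> e, u -> i / F C0 _: fires at position(s) 7: garirrisikdasek
2. o -> e, u -> i / F C0 _: no change
surface: garirrisikdasek


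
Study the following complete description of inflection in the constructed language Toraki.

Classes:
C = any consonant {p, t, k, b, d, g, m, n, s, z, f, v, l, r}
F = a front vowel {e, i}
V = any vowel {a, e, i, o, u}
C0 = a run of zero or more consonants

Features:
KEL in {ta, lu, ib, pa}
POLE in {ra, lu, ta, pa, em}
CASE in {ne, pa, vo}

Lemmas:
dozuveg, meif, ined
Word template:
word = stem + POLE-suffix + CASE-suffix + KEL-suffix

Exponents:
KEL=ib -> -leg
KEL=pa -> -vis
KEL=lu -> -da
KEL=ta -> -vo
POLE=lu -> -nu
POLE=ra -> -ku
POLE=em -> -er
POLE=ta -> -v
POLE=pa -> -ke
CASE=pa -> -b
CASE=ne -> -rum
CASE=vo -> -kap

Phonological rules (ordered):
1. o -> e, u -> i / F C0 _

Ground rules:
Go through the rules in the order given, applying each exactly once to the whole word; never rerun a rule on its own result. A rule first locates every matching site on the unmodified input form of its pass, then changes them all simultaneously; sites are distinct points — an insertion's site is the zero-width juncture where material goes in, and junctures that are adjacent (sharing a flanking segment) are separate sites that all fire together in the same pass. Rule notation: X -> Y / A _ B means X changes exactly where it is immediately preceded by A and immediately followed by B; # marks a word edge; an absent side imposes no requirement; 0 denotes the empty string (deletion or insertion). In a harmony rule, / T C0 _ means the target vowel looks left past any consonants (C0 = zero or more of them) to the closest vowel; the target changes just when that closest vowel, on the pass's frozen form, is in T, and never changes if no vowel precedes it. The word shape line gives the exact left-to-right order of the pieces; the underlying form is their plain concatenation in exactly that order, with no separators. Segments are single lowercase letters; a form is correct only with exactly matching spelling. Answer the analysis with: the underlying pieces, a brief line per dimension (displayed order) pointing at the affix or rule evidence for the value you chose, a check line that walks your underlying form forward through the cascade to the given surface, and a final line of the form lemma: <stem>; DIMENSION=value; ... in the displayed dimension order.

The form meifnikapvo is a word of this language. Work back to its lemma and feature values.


underlying: meif-nu-kap-vo
KEL=ta - signalled by the affix -vo
POLE=lu - signalled by the affix -nu
CASE=vo - signalled by the affix -kap
check: meifnukapvo -> meifnikapvo
lemma: meif; KEL=ta; POLE=lu; CASE=vo


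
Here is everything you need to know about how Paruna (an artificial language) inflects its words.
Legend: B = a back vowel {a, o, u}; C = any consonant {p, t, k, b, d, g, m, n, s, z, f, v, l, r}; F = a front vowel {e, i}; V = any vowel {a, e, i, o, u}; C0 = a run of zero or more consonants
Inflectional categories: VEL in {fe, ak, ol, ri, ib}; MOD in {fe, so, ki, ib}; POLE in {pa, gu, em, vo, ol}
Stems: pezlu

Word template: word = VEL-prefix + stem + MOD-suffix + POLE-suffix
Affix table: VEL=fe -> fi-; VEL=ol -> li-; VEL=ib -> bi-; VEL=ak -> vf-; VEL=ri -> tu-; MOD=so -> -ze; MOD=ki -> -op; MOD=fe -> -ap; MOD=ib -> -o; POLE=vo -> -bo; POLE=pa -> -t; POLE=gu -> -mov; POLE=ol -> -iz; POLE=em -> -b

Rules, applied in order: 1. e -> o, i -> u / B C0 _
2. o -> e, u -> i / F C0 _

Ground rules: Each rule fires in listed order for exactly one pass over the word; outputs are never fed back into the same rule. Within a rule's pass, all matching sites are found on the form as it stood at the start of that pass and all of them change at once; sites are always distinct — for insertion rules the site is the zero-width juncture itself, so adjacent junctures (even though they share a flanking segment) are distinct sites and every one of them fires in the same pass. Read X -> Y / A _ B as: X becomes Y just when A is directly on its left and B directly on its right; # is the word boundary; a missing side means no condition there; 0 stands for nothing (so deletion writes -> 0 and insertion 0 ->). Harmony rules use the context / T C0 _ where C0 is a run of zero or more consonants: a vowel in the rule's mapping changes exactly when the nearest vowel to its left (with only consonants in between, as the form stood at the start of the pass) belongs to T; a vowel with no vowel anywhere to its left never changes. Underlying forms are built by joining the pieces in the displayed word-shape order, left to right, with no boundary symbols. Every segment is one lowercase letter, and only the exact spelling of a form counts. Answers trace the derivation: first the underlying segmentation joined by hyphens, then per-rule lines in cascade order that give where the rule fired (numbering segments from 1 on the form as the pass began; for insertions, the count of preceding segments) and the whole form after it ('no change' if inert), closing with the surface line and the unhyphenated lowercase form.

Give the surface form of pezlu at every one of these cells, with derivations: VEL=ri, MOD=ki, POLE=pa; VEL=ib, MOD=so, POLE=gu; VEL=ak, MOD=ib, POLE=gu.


cell VEL=ri, MOD=ki, POLE=pa:
underlying: tu-pezlu-op-t
1. e -> o, i -> u / B C0 _: fires at position(s) 4: tupozluopt
2. o -> e, u -> i / F C0 _: no change
surface: tupozluopt

cell VEL=ib, MOD=so, POLE=gu:
underlying: bi-pezlu-ze-mov
1. e -> o, i -> u / B C0 _: fires at position(s) 9: bipezluzomov
2. o -> e, u -> i / F C0 _: fires at position(s) 7: bipezlizomov
surface: bipezlizomov

cell VEL=ak, MOD=ib, POLE=gu:
underlying: vf-pezlu-o-mov
1. e -> o, i -> u / B C0 _: no change
2. o -> e, u -> i / F C0 _: fires at position(s) 7: vfpezliomov
surface: vfpezliomov


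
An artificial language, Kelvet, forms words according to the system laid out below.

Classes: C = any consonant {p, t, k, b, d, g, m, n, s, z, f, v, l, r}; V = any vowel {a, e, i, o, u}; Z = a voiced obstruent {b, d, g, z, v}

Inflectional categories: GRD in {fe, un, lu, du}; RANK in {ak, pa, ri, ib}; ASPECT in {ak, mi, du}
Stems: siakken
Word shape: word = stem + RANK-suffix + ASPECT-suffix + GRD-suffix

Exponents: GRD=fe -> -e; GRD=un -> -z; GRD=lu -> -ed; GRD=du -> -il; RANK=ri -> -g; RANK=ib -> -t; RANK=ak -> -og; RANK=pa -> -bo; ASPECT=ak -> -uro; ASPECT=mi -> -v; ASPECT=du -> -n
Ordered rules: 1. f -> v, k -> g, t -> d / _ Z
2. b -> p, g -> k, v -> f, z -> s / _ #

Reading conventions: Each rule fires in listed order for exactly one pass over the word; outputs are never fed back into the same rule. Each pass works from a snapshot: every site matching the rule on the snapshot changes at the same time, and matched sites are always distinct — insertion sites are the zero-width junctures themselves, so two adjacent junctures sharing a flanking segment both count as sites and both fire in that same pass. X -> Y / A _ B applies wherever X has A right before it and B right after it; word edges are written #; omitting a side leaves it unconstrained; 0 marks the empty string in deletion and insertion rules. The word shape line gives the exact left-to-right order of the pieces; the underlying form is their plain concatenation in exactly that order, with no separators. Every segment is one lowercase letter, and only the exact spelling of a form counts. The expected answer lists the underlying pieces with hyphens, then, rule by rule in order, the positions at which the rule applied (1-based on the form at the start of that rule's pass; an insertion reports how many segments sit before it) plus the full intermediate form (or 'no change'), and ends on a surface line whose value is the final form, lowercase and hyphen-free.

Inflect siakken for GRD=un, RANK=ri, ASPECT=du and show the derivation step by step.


underlying: siakken-g-n-z
1. f -> v, k -> g, t -> d / _ Z: no change
2. b -> p, g -> k, v -> f, z -> s / _ #: fires at position(s) 10: siakkengns
surface: siakkengns


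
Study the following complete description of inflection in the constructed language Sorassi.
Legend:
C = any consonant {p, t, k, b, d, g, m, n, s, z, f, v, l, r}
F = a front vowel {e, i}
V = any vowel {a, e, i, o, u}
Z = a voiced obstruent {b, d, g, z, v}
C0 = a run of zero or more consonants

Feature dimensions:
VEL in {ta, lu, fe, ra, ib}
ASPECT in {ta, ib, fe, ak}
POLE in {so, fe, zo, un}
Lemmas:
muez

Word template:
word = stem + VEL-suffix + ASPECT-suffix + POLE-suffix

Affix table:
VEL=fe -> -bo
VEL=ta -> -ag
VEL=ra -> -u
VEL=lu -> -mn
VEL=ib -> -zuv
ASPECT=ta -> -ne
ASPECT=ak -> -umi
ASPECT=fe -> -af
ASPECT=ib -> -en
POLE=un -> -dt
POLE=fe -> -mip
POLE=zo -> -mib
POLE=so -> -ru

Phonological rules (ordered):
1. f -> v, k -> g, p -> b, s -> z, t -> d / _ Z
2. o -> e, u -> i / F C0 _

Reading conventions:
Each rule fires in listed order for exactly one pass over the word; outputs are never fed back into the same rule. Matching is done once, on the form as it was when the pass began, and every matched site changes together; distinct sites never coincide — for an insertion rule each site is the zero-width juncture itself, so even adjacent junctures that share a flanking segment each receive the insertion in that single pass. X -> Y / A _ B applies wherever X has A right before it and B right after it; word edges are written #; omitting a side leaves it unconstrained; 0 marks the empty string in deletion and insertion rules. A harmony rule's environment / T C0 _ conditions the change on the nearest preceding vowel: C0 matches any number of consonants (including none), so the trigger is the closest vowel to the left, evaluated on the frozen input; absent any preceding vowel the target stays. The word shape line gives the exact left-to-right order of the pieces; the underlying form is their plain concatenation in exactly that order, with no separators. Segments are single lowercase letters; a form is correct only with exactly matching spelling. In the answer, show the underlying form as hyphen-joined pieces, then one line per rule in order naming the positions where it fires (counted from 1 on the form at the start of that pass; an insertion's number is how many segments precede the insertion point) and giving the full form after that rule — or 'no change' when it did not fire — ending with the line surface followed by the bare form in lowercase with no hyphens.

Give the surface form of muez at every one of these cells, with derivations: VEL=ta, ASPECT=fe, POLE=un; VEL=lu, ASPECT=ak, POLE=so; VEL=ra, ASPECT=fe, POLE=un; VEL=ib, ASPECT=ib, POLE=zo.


cell VEL=ta, ASPECT=fe, POLE=un:
underlying: muez-ag-af-dt
1. f -> v, k -> g, p -> b, s -> z, t -> d / _ Z: fires at position(s) 8: muezagavdt
2. o -> e, u -> i / F C0 _: no change
surface: muezagavdt

cell VEL=lu, ASPECT=ak, POLE=so:
underlying: muez-mn-umi-ru
1. f -> v, k -> g, p -> b, s -> z, t -> d / _ Z: no change
2. o -> e, u -> i / F C0 _: fires at position(s) 7, 11: muezmnimiri
surface: muezmnimiri

cell VEL=ra, ASPECT=fe, POLE=un:
underlying: muez-u-af-dt
1. f -> v, k -> g, p -> b, s -> z, t -> d / _ Z: fires at position(s) 7: muezuavdt
2. o -> e, u -> i / F C0 _: fires at position(s) 5: mueziavdt
surface: mueziavdt

cell VEL=ib, ASPECT=ib, POLE=zo:
underlying: muez-zuv-en-mib
1. f -> v, k -> g, p -> b, s -> z, t -> d / _ Z: no change
2. o -> e, u -> i / F C0 _: fires at position(s) 6: muezzivenmib
surface: muezzivenmib
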